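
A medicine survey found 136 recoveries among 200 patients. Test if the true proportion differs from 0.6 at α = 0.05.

p̂ = 0.68, p₀ = 0.6. z = (p̂ - p₀)/√(p₀(1-p₀)/n) = 2.309. Critical: ±1.96. Reject H₀.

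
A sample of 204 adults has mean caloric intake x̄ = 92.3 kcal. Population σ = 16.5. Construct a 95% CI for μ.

CI = x̄ ± z*(σ/√n) = 92.3 ± 1.96(16.5/√204) = 92.3 ± 2.26 = (90.04, 94.56)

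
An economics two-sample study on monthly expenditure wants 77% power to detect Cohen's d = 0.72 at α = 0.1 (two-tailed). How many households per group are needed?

z_{α/2} = 1.645, z_β = Φ⁻¹(0.77) = 0.739. For medium effect (d = 0.72): n per group = 2(z_{α/2} + z_β)²/d² = 2(1.645 + 0.739)²/0.72² = 21.9 → 22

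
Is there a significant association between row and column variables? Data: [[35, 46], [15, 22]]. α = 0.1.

χ² = 0.074. df = 1, critical = 2.706. Fail to reject H₀. No evidence of dependence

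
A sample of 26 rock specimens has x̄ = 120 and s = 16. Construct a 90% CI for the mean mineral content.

CI = x̄ ± t*(s/√n) = 120 ± 1.708(16/√26) = (114.64, 125.36)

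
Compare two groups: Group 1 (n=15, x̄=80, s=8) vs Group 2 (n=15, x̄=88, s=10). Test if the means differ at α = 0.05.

Pooled sp = 9.06. t = -2.419, df = 28. Critical t = ±2.048. Reject H₀.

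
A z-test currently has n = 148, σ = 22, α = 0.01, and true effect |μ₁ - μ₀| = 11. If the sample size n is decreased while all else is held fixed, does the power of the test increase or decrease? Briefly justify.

Power decreases: a smaller n inflates the standard error σ/√n, pulling the sampling distribution under H₁ back toward the critical value.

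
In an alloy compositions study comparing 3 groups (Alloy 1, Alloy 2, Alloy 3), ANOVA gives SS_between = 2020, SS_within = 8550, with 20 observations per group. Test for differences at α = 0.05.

df_between = 2, df_within = 57. F = MS_between/MS_within = 1010.0/150.0 = 6.733. F_crit ≈ 3.159. Reject H₀. At least one mean differs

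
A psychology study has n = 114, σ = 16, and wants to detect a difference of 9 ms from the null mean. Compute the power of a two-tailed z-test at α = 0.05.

SE = σ/√n = 16/√114 = 1.499. Non-centrality λ = d/SE = 9/1.499 = 6.006. Power ≈ Φ(λ - z_{α/2}) = Φ(6.006 - 1.96) = Φ(4.046) = 1.0.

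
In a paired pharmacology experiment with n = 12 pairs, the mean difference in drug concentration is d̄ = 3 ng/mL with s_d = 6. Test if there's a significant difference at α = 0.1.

t = d̄/(s_d/√n) = 3/(6/√12) = 1.732. df = 11, critical t = ±1.796. Fail to reject H₀.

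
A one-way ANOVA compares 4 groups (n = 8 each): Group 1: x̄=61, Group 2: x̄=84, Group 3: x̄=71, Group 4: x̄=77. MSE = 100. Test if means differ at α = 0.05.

Grand mean = 73.25. SS_between = 2278.0, MS_between = 759.33. F = 7.593, F_crit ≈ 2.947. Reject H₀.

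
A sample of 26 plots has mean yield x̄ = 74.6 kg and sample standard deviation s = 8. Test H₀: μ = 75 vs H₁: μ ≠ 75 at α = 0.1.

t = (x̄ - μ₀)/(s/√n) = (74.6 - 75)/(8/√26) = -0.255. df = 25, critical t = ±1.708. Fail to reject H₀.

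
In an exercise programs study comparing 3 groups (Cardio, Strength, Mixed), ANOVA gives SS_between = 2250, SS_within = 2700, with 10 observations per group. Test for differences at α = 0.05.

df_between = 2, df_within = 27. F = MS_between/MS_within = 1125.0/100.0 = 11.25. F_crit ≈ 3.354. Reject H₀. At least one mean differs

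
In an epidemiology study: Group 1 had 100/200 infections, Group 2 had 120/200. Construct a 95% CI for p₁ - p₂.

p̂₁ = 0.5, p̂₂ = 0.6. Difference = -0.1. CI = (-0.197, -0.003)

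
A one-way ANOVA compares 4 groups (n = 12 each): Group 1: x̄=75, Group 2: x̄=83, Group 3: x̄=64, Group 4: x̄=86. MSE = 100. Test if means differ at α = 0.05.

Grand mean = 77.0. SS_between = 3480.0, MS_between = 1160.0. F = 11.6, F_crit ≈ 2.816. Reject H₀.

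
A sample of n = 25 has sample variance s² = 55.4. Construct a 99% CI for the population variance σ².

df = 24. χ²_{0.005} = 45.559, χ²_{0.995} = 9.886. CI for σ² = ((n-1)s²/χ²_{α/2}, (n-1)s²/χ²_{1-α/2}) = (24·55.4/45.559, 24·55.4/9.886) = (29.18, 134.49)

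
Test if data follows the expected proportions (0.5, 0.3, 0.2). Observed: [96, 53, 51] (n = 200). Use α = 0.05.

Expected: [100.0, 60.0, 40.0]. χ² = 4.002. df = 2, critical = 5.991. Fail to reject H₀.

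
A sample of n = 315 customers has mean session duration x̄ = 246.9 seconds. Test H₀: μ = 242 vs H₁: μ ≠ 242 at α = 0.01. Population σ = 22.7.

z = (x̄ - μ₀)/(σ/√n) = (246.9 - 242)/(22.7/√315) = 3.831. Critical value: ±2.576. Since |3.831| > 2.576, Reject H₀.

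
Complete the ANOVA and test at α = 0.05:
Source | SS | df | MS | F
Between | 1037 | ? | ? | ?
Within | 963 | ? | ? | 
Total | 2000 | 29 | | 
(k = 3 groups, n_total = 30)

df_between = 2, df_within = 27. MS_between = 518.5, MS_within = 35.67. F = 14.537, F_crit ≈ 3.354. Reject H₀.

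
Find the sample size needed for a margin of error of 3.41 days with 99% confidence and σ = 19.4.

n = (z*σ/E)² = (2.576×19.4/3.41)² = 214.8 → n = 215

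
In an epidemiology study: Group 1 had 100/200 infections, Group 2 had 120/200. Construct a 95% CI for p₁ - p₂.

p̂₁ = 0.5, p̂₂ = 0.6. Difference = -0.1. CI = (-0.197, -0.003)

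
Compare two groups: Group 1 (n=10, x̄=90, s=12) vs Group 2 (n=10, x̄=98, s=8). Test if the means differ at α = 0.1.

Pooled sp = 10.2. t = -1.754, df = 18. Critical t = ±1.734. Reject H₀.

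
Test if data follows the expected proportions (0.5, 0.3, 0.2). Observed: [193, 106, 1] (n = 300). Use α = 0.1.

Expected: [150.0, 90.0, 60.0]. χ² = 73.188. df = 2, critical = 4.605. Reject H₀.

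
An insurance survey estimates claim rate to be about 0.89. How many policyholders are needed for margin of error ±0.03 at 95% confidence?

n = z²p(1-p)/E² = 1.96²×0.89×0.11/0.03² = 417.9 → n = 418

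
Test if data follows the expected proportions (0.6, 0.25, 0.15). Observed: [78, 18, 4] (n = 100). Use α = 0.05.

Expected: [60.0, 25.0, 15.0]. χ² = 15.427. df = 2, critical = 5.991. Reject H₀.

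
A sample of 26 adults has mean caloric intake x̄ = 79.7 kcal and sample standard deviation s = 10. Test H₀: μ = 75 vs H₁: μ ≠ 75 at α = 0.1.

t = (x̄ - μ₀)/(s/√n) = (79.7 - 75)/(10/√26) = 2.397. df = 25, critical t = ±1.708. Reject H₀.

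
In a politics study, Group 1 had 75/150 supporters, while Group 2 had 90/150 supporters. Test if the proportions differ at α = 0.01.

p̂₁ = 0.5, p̂₂ = 0.6, pooled p̂ = 0.55. z = -1.741. Critical: ±2.576. Fail to reject H₀.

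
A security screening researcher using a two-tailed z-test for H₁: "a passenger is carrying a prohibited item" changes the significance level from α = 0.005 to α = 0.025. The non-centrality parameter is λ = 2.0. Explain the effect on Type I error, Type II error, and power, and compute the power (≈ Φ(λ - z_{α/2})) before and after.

Increasing α from 0.005 to 0.025:
• Type I error rate increases (α is the Type I rate by definition).
• Critical value moves from z_{α/2} = 2.807 to 2.241, so power = Φ(λ - z_{α/2}) goes from Φ(2.0 - 2.807) = 0.21 to Φ(2.0 - 2.241) = 0.405.
• Type II error rate β = 1 - power therefore decreases (0.79 → 0.595).
Appropriate when false negatives are costly — here, letting a prohibited item through — security breach.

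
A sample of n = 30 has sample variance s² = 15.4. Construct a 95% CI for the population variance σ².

df = 29. χ²_{0.025} = 45.722, χ²_{0.975} = 16.047. CI for σ² = ((n-1)s²/χ²_{α/2}, (n-1)s²/χ²_{1-α/2}) = (29·15.4/45.722, 29·15.4/16.047) = (9.77, 27.83)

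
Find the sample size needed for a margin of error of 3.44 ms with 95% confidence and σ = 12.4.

n = (z*σ/E)² = (1.96×12.4/3.44)² = 49.9 → n = 50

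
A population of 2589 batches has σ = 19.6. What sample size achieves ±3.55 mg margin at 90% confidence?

Without FPC: n₀ = (1.645×19.6/3.55)² = 82.487. With FPC: n = n₀N/(n₀+N-1) = 80.0 → n = 80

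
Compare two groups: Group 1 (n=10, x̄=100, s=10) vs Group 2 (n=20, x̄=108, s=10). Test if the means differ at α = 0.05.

Pooled sp = 10.0. t = -2.066, df = 28. Critical t = ±2.048. Reject H₀.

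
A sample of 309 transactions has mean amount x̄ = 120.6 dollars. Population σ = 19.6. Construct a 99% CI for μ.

CI = x̄ ± z*(σ/√n) = 120.6 ± 2.576(19.6/√309) = 120.6 ± 2.87 = (117.73, 123.47)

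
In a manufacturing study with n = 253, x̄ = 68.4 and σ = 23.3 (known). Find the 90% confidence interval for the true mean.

CI = x̄ ± z*(σ/√n) = 68.4 ± 1.645(23.3/√253) = 68.4 ± 2.41 = (65.99, 70.81)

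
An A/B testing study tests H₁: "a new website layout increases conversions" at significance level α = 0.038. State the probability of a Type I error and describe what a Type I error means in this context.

P(Type I error) = α = 0.038. A Type I error is rejecting H₀ when H₀ is actually true (false positive) — here, concluding that a new website layout increases conversions when in fact this is not the case. Consequence: rolling out a layout that doesn't actually help — wasted engineering effort.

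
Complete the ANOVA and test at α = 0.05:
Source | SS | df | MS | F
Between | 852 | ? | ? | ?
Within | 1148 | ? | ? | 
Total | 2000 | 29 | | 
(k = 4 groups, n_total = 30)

df_between = 3, df_within = 26. MS_between = 284.0, MS_within = 44.15. F = 6.432, F_crit ≈ 2.975. Reject H₀.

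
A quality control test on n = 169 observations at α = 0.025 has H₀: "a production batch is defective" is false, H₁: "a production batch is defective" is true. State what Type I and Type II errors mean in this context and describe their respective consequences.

Type I (false positive): concluding that a production batch is defective when it is not — scrapping a good batch — wasted material and cost for no reason. Type II (false negative): failing to conclude that a production batch is defective when it is — shipping a defective batch — faulty products reach customers. Which is costlier depends on domain priorities and is a judgement call rather than a statistical fact.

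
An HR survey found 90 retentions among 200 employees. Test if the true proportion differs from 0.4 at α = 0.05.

p̂ = 0.45, p₀ = 0.4. z = (p̂ - p₀)/√(p₀(1-p₀)/n) = 1.443. Critical: ±1.96. Fail to reject H₀.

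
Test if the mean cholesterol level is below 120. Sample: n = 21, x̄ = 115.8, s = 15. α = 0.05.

t = (115.8 - 120)/(15/√21) = -1.283, df = 20. Critical t = -1.725. Fail to reject H₀.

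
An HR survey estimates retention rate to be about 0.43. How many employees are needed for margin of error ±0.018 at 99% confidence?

n = z²p(1-p)/E² = 2.576²×0.43×0.57/0.018² = 5019.8 → n = 5020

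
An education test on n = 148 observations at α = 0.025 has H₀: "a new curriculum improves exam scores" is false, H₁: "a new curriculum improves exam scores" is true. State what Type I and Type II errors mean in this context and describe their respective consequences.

Type I (false positive): concluding that a new curriculum improves exam scores when it is not — adopting a curriculum that gives no real benefit — disruption for nothing. Type II (false negative): failing to conclude that a new curriculum improves exam scores when it is — keeping the old curriculum when the new one would have helped students. Which is costlier depends on domain priorities and is a judgement call rather than a statistical fact.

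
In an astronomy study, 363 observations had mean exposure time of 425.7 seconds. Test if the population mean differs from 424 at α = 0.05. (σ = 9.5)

z = (x̄ - μ₀)/(σ/√n) = (425.7 - 424)/(9.5/√363) = 3.409. Critical value: ±1.96. Since |3.409| > 1.96, Reject H₀.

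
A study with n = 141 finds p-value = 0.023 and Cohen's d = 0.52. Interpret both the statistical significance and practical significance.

Statistically significant (p = 0.023 < 0.05). Cohen's d = 0.52 indicates a medium effect size. Both statistical and practical significance should be considered.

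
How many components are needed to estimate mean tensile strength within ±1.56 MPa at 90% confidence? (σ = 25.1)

n = (z*σ/E)² = (1.645×25.1/1.56)² = 700.5 → n = 701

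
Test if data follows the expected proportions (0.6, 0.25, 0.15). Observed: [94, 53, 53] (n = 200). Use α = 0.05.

Expected: [120.0, 50.0, 30.0]. χ² = 23.447. df = 2, critical = 5.991. Reject H₀.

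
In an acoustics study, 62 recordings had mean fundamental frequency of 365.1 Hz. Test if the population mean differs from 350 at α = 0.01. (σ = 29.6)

z = (x̄ - μ₀)/(σ/√n) = (365.1 - 350)/(29.6/√62) = 4.017. Critical value: ±2.576. Since |4.017| > 2.576, Reject H₀.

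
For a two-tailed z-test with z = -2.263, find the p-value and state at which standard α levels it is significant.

p = 2·P(Z > |-2.263|) = 2·(1 - Φ(2.263)) ≈ 0.0236. Significant at α = 0.1; Significant at α = 0.05.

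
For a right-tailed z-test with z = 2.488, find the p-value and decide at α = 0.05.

p = P(Z > 2.488) = 1 - Φ(2.488) ≈ 0.0064. Since p < 0.05, reject H₀ (significant) at α = 0.05.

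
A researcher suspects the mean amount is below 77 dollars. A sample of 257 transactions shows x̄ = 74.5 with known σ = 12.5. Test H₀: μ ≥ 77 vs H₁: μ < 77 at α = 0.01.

z = -3.206. Critical value: -2.33. Reject H₀.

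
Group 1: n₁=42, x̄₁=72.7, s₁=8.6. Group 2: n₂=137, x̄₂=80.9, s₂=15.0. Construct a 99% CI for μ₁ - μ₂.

Difference = -8.2. SE = √(8.6²/42 + 15.0²/137) = 1.845. CI = (-12.95, -3.45)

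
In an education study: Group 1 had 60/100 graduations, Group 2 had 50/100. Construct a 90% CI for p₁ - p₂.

p̂₁ = 0.6, p̂₂ = 0.5. Difference = 0.1. CI = (-0.015, 0.215)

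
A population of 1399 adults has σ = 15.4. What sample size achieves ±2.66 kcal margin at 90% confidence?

Without FPC: n₀ = (1.645×15.4/2.66)² = 90.701. With FPC: n = n₀N/(n₀+N-1) = 85.2 → n = 86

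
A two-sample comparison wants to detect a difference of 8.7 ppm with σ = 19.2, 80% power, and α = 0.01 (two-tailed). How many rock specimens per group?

n per group = 2(z_α/2 + z_β)²σ²/d² = 2×(2.576 + 0.84)²×19.2²/8.7² = 113.7 → n = 114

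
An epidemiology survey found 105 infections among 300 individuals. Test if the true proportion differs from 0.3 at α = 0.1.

p̂ = 0.35, p₀ = 0.3. z = (p̂ - p₀)/√(p₀(1-p₀)/n) = 1.89. Critical: ±1.645. Reject H₀.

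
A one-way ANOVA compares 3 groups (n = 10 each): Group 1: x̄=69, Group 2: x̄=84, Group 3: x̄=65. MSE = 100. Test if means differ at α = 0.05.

Grand mean = 72.67. SS_between = 2006.67, MS_between = 1003.33. F = 10.033, F_crit ≈ 3.354. Reject H₀.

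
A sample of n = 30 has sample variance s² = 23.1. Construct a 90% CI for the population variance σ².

df = 29. χ²_{0.05} = 42.557, χ²_{0.95} = 17.708. CI for σ² = ((n-1)s²/χ²_{α/2}, (n-1)s²/χ²_{1-α/2}) = (29·23.1/42.557, 29·23.1/17.708) = (15.74, 37.83)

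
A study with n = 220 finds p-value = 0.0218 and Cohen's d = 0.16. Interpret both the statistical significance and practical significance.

Statistically significant (p = 0.0218 < 0.05). Cohen's d = 0.16 indicates a very small effect size. Both statistical and practical significance should be considered.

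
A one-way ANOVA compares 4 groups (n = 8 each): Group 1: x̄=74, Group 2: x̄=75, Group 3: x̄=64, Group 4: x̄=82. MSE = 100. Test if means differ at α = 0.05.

Grand mean = 73.75. SS_between = 1318.0, MS_between = 439.33. F = 4.393, F_crit ≈ 2.947. Reject H₀.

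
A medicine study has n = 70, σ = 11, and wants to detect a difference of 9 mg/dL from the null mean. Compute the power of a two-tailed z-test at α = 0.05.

SE = σ/√n = 11/√70 = 1.315. Non-centrality λ = d/SE = 9/1.315 = 6.845. Power ≈ Φ(λ - z_{α/2}) = Φ(6.845 - 1.96) = Φ(4.885) = 1.0.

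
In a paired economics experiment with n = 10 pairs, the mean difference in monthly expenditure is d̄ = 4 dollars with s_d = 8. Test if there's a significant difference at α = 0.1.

t = d̄/(s_d/√n) = 4/(8/√10) = 1.581. df = 9, critical t = ±1.833. Fail to reject H₀.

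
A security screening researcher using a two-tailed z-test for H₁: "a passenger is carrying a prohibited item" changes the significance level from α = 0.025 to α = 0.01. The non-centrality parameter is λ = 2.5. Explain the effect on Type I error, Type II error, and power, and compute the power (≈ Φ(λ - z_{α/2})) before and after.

Decreasing α from 0.025 to 0.01:
• Type I error rate decreases (α is the Type I rate by definition).
• Critical value moves from z_{α/2} = 2.241 to 2.576, so power = Φ(λ - z_{α/2}) goes from Φ(2.5 - 2.241) = 0.602 to Φ(2.5 - 2.576) = 0.47.
• Type II error rate β = 1 - power therefore increases (0.398 → 0.53).
Appropriate when false positives are costly — here, detaining an innocent passenger — delay and inconvenience.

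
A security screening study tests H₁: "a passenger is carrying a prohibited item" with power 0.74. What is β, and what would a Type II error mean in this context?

β = 1 - power = 1 - 0.74 = 0.26. A Type II error is failing to reject H₀ when H₀ is false (false negative) — here, failing to conclude that a passenger is carrying a prohibited item when in fact it is true. Consequence: letting a prohibited item through — security breach.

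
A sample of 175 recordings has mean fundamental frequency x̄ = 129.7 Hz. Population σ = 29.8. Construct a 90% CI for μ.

CI = x̄ ± z*(σ/√n) = 129.7 ± 1.645(29.8/√175) = 129.7 ± 3.71 = (125.99, 133.41)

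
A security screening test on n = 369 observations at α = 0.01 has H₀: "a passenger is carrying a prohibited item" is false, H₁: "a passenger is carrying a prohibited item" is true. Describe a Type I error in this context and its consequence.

Type I error: rejecting H₀ when it is true — concluding that a passenger is carrying a prohibited item when in fact it is not. Consequence: detaining an innocent passenger — delay and inconvenience.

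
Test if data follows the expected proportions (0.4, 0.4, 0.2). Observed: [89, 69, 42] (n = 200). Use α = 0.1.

Expected: [80.0, 80.0, 40.0]. χ² = 2.625. df = 2, critical = 4.605. Fail to reject H₀.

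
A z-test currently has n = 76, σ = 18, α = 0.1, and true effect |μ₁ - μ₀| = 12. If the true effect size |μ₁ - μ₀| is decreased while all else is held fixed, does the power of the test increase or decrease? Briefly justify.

Power decreases: a smaller true effect decreases the non-centrality λ = |μ₁ - μ₀|/(σ/√n).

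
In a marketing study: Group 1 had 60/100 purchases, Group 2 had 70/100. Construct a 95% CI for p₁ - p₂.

p̂₁ = 0.6, p̂₂ = 0.7. Difference = -0.1. CI = (-0.231, 0.031)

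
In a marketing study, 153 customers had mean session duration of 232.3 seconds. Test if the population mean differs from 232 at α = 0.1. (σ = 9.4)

z = (x̄ - μ₀)/(σ/√n) = (232.3 - 232)/(9.4/√153) = 0.395. Critical value: ±1.645. Since |0.395| ≤ 1.645, Fail to reject H₀.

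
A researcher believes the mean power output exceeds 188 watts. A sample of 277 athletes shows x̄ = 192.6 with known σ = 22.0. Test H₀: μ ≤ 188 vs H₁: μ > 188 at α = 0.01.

z = 3.48. Critical value: 2.33. Reject H₀.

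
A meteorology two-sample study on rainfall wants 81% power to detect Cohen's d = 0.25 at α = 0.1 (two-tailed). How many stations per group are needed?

z_{α/2} = 1.645, z_β = Φ⁻¹(0.81) = 0.878. For small effect (d = 0.25): n per group = 2(z_{α/2} + z_β)²/d² = 2(1.645 + 0.878)²/0.25² = 203.7 → 204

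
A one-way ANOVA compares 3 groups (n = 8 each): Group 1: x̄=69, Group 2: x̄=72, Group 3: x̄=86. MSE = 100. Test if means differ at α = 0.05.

Grand mean = 75.67. SS_between = 1317.33, MS_between = 658.67. F = 6.587, F_crit ≈ 3.467. Reject H₀.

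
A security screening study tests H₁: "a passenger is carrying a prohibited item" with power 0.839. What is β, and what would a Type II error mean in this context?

β = 1 - power = 1 - 0.839 = 0.161. A Type II error is failing to reject H₀ when H₀ is false (false negative) — here, failing to conclude that a passenger is carrying a prohibited item when in fact it is true. Consequence: letting a prohibited item through — security breach.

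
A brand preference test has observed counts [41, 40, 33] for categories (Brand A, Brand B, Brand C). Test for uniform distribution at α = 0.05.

Expected = 38 each. χ² = Σ(O-E)²/E = 1.0. df = 2, critical value = 5.991. Fail to reject H₀.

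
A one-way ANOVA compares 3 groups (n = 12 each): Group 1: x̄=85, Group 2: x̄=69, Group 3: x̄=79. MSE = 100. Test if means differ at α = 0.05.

Grand mean = 77.67. SS_between = 1568.0, MS_between = 784.0. F = 7.84, F_crit ≈ 3.285. Reject H₀.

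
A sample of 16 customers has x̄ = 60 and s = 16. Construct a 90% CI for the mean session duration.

CI = x̄ ± t*(s/√n) = 60 ± 1.753(16/√16) = (52.99, 67.01)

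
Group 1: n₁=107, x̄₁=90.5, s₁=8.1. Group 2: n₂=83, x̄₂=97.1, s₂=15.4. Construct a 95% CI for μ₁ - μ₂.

Difference = -6.6. SE = √(8.1²/107 + 15.4²/83) = 1.863. CI = (-10.25, -2.95)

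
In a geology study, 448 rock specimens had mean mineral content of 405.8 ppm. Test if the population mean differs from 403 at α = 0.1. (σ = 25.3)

z = (x̄ - μ₀)/(σ/√n) = (405.8 - 403)/(25.3/√448) = 2.342. Critical value: ±1.645. Since |2.342| > 1.645, Reject H₀.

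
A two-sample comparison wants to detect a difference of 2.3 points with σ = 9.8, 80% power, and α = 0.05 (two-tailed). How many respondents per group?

n per group = 2(z_α/2 + z_β)²σ²/d² = 2×(1.96 + 0.84)²×9.8²/2.3² = 284.7 → n = 285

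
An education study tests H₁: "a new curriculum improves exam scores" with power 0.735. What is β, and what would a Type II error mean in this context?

β = 1 - power = 1 - 0.735 = 0.265. A Type II error is failing to reject H₀ when H₀ is false (false negative) — here, failing to conclude that a new curriculum improves exam scores when in fact it is true. Consequence: keeping the old curriculum when the new one would have helped students.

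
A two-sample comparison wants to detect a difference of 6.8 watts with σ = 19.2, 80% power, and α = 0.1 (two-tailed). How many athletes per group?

n per group = 2(z_α/2 + z_β)²σ²/d² = 2×(1.645 + 0.84)²×19.2²/6.8² = 98.5 → n = 99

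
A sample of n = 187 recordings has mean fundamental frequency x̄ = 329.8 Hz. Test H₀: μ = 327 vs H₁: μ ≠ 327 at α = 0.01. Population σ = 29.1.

z = (x̄ - μ₀)/(σ/√n) = (329.8 - 327)/(29.1/√187) = 1.316. Critical value: ±2.576. Since |1.316| ≤ 2.576, Fail to reject H₀.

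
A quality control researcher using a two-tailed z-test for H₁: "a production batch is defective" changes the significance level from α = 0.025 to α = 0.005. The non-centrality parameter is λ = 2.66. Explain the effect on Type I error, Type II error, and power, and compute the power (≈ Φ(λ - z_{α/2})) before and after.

Decreasing α from 0.025 to 0.005:
• Type I error rate decreases (α is the Type I rate by definition).
• Critical value moves from z_{α/2} = 2.241 to 2.807, so power = Φ(λ - z_{α/2}) goes from Φ(2.66 - 2.241) = 0.662 to Φ(2.66 - 2.807) = 0.442.
• Type II error rate β = 1 - power therefore increases (0.338 → 0.558).
Appropriate when false positives are costly — here, scrapping a good batch — wasted material and cost for no reason.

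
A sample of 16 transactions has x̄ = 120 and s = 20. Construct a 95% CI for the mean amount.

CI = x̄ ± t*(s/√n) = 120 ± 2.131(20/√16) = (109.34, 130.66)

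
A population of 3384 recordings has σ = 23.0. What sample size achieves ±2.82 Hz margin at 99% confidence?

Without FPC: n₀ = (2.576×23.0/2.82)² = 441.417. With FPC: n = n₀N/(n₀+N-1) = 390.6 → n = 391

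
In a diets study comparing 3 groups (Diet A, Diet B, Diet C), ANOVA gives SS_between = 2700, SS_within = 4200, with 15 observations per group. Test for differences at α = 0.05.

df_between = 2, df_within = 42. F = MS_between/MS_within = 1350.0/100.0 = 13.5. F_crit ≈ 3.22. Reject H₀. At least one mean differs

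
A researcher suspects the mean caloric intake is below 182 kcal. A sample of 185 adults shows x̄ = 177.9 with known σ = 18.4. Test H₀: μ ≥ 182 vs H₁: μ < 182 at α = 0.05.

z = -3.031. Critical value: -1.645. Reject H₀.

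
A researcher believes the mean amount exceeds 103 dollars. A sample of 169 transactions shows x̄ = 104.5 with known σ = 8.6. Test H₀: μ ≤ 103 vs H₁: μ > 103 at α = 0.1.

z = 2.267. Critical value: 1.28. Reject H₀.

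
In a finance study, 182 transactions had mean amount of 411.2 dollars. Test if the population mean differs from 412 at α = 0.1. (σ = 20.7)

z = (x̄ - μ₀)/(σ/√n) = (411.2 - 412)/(20.7/√182) = -0.521. Critical value: ±1.645. Since |-0.521| ≤ 1.645, Fail to reject H₀.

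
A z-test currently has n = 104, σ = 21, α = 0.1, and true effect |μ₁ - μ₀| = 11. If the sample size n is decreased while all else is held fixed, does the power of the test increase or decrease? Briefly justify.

Power decreases: a smaller n inflates the standard error σ/√n, pulling the sampling distribution under H₁ back toward the critical value.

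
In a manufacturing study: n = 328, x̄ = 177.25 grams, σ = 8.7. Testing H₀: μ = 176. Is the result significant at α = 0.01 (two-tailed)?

z = (177.25 - 176)/(8.7/√328) = 2.602. Since |z| > 2.576, significant at α = 0.01.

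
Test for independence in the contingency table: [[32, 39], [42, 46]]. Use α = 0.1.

χ² = 0.111. df = 1, critical = 2.706. Fail to reject H₀. No evidence of dependence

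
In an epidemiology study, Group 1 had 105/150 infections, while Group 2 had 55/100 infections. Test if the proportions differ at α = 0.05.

p̂₁ = 0.7, p̂₂ = 0.55, pooled p̂ = 0.64. z = 2.421. Critical: ±1.96. Reject H₀.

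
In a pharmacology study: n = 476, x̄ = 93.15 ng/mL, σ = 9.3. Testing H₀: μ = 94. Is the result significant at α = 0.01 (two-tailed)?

z = (93.15 - 94)/(9.3/√476) = -1.994. Since |z| ≤ 2.576, not significant at α = 0.01.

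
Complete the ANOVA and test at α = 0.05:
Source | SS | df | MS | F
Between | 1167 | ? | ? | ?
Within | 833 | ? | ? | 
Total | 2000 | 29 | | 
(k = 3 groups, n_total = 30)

df_between = 2, df_within = 27. MS_between = 583.5, MS_within = 30.85. F = 18.913, F_crit ≈ 3.354. Reject H₀.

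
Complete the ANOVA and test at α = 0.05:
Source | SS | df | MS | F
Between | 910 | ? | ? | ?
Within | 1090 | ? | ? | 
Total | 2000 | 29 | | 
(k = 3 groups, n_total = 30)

df_between = 2, df_within = 27. MS_between = 455.0, MS_within = 40.37. F = 11.271, F_crit ≈ 3.354. Reject H₀.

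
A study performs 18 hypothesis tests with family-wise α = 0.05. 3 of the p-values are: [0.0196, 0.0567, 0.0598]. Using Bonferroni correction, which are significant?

Bonferroni α = 0.05/18 = 0.00278. None of the given p-values are significant.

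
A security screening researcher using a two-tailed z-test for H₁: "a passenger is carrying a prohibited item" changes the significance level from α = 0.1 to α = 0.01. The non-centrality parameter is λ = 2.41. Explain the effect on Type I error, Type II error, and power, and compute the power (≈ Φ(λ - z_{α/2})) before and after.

Decreasing α from 0.1 to 0.01:
• Type I error rate decreases (α is the Type I rate by definition).
• Critical value moves from z_{α/2} = 1.645 to 2.576, so power = Φ(λ - z_{α/2}) goes from Φ(2.41 - 1.645) = 0.778 to Φ(2.41 - 2.576) = 0.434.
• Type II error rate β = 1 - power therefore increases (0.222 → 0.566).
Appropriate when false positives are costly — here, detaining an innocent passenger — delay and inconvenience.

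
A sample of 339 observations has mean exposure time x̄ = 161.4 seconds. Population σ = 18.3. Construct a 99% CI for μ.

CI = x̄ ± z*(σ/√n) = 161.4 ± 2.576(18.3/√339) = 161.4 ± 2.56 = (158.84, 163.96)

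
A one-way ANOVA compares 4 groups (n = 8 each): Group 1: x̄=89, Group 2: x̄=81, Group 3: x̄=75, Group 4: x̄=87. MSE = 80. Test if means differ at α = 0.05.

Grand mean = 83.0. SS_between = 960.0, MS_between = 320.0. F = 4.0, F_crit ≈ 2.947. Reject H₀.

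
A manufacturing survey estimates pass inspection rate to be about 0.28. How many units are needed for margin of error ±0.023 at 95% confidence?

n = z²p(1-p)/E² = 1.96²×0.28×0.72/0.023² = 1464.02 → n = 1465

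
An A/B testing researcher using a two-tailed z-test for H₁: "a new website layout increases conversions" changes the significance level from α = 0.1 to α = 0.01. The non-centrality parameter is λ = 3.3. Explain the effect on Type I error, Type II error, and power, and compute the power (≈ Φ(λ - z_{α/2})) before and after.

Decreasing α from 0.1 to 0.01:
• Type I error rate decreases (α is the Type I rate by definition).
• Critical value moves from z_{α/2} = 1.645 to 2.576, so power = Φ(λ - z_{α/2}) goes from Φ(3.3 - 1.645) = 0.951 to Φ(3.3 - 2.576) = 0.765.
• Type II error rate β = 1 - power therefore increases (0.049 → 0.235).
Appropriate when false positives are costly — here, rolling out a layout that doesn't actually help — wasted engineering effort.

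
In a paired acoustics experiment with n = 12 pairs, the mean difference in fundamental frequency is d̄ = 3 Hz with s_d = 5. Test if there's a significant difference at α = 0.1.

t = d̄/(s_d/√n) = 3/(5/√12) = 2.078. df = 11, critical t = ±1.796. Reject H₀.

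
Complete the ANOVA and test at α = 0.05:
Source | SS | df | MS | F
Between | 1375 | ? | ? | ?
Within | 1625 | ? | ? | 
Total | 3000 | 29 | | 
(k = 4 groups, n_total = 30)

df_between = 3, df_within = 26. MS_between = 458.33, MS_within = 62.5. F = 7.333, F_crit ≈ 2.975. Reject H₀.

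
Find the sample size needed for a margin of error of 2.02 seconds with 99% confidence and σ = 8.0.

n = (z*σ/E)² = (2.576×8.0/2.02)² = 104.1 → n = 105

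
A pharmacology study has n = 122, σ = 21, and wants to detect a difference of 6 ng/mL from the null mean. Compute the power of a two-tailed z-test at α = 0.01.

SE = σ/√n = 21/√122 = 1.901. Non-centrality λ = d/SE = 6/1.901 = 3.156. Power ≈ Φ(λ - z_{α/2}) = Φ(3.156 - 2.576) = Φ(0.58) = 0.719.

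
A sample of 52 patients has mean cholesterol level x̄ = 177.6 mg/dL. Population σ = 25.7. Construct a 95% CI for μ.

CI = x̄ ± z*(σ/√n) = 177.6 ± 1.96(25.7/√52) = 177.6 ± 6.99 = (170.61, 184.59)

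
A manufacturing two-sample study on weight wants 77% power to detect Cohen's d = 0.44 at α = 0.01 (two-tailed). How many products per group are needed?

z_{α/2} = 2.576, z_β = Φ⁻¹(0.77) = 0.739. For small effect (d = 0.44): n per group = 2(z_{α/2} + z_β)²/d² = 2(2.576 + 0.739)²/0.44² = 113.5 → 114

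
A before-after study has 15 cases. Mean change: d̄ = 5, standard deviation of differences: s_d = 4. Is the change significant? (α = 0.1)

t = d̄/(s_d/√n) = 5/(4/√15) = 4.841. df = 14, critical t = ±1.761. Reject H₀.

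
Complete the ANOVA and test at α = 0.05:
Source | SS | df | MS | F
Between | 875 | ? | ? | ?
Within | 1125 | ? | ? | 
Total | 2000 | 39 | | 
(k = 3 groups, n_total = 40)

df_between = 2, df_within = 37. MS_between = 437.5, MS_within = 30.41. F = 14.389, F_crit ≈ 3.252. Reject H₀.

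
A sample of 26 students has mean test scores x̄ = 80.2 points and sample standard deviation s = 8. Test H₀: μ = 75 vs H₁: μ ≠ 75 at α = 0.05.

t = (x̄ - μ₀)/(s/√n) = (80.2 - 75)/(8/√26) = 3.314. df = 25, critical t = ±2.06. Reject H₀.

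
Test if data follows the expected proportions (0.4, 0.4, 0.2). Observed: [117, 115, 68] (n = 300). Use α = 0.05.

Expected: [120.0, 120.0, 60.0]. χ² = 1.35. df = 2, critical = 5.991. Fail to reject H₀.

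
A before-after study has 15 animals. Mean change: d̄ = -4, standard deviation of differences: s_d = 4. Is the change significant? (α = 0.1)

t = d̄/(s_d/√n) = -4/(4/√15) = -3.873. df = 14, critical t = ±1.761. Reject H₀.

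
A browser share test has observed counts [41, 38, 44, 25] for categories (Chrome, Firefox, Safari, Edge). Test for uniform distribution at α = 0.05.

Expected = 37 each. χ² = Σ(O-E)²/E = 5.676. df = 3, critical value = 7.815. Fail to reject H₀.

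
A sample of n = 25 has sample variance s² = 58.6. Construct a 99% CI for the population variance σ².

df = 24. χ²_{0.005} = 45.559, χ²_{0.995} = 9.886. CI for σ² = ((n-1)s²/χ²_{α/2}, (n-1)s²/χ²_{1-α/2}) = (24·58.6/45.559, 24·58.6/9.886) = (30.87, 142.26)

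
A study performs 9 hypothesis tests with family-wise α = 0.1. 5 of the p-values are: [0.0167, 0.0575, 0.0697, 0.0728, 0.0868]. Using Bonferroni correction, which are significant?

Bonferroni α = 0.1/9 = 0.01111. None of the given p-values are significant.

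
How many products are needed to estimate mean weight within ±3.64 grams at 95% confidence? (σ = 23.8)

n = (z*σ/E)² = (1.96×23.8/3.64)² = 164.2 → n = 165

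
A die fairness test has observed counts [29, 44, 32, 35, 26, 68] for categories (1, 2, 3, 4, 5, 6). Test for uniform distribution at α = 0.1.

Expected = 39 each. χ² = Σ(O-E)²/E = 30.769. df = 5, critical value = 9.236. Reject H₀.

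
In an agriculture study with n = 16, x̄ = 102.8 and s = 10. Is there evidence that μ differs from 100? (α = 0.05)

t = (x̄ - μ₀)/(s/√n) = (102.8 - 100)/(10/√16) = 1.12. df = 15, critical t = ±2.131. Fail to reject H₀.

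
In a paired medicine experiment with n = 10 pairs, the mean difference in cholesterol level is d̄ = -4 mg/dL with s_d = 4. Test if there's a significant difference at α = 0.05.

t = d̄/(s_d/√n) = -4/(4/√10) = -3.162. df = 9, critical t = ±2.262. Reject H₀.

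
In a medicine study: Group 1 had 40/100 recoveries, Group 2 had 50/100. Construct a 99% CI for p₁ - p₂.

p̂₁ = 0.4, p̂₂ = 0.5. Difference = -0.1. CI = (-0.28, 0.08)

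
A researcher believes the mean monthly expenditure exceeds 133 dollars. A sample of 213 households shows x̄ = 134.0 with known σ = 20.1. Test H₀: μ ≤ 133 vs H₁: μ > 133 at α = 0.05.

z = 0.726. Critical value: 1.645. Fail to reject H₀.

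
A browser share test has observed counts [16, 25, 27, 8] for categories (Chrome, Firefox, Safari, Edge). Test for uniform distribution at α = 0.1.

Expected = 19 each. χ² = Σ(O-E)²/E = 12.105. df = 3, critical value = 6.251. Reject H₀.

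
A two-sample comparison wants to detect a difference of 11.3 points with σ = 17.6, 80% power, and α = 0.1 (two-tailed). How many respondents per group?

n per group = 2(z_α/2 + z_β)²σ²/d² = 2×(1.645 + 0.84)²×17.6²/11.3² = 30.0 → n = 30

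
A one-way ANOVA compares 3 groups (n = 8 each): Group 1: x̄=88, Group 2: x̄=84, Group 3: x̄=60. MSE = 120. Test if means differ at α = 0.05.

Grand mean = 77.33. SS_between = 3669.33, MS_between = 1834.67. F = 15.289, F_crit ≈ 3.467. Reject H₀.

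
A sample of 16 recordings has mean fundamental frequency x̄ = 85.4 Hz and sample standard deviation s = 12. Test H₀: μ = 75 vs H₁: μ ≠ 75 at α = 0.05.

t = (x̄ - μ₀)/(s/√n) = (85.4 - 75)/(12/√16) = 3.467. df = 15, critical t = ±2.131. Reject H₀.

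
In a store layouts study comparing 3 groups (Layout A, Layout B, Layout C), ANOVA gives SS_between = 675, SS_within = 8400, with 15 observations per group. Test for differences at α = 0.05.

df_between = 2, df_within = 42. F = MS_between/MS_within = 337.5/200.0 = 1.688. F_crit ≈ 3.22. Fail to reject H₀.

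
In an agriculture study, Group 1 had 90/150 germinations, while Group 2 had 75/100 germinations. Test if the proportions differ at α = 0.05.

p̂₁ = 0.6, p̂₂ = 0.75, pooled p̂ = 0.66. z = -2.453. Critical: ±1.96. Reject H₀.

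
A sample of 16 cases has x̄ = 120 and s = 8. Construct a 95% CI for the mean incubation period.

CI = x̄ ± t*(s/√n) = 120 ± 2.131(8/√16) = (115.74, 124.26)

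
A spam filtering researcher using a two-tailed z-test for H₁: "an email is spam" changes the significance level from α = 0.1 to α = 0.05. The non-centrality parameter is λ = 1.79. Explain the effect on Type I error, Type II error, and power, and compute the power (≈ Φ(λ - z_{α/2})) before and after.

Decreasing α from 0.1 to 0.05:
• Type I error rate decreases (α is the Type I rate by definition).
• Critical value moves from z_{α/2} = 1.645 to 1.96, so power = Φ(λ - z_{α/2}) goes from Φ(1.79 - 1.645) = 0.558 to Φ(1.79 - 1.96) = 0.433.
• Type II error rate β = 1 - power therefore increases (0.442 → 0.567).
Appropriate when false positives are costly — here, a legitimate email is sent to the spam folder and the user misses it.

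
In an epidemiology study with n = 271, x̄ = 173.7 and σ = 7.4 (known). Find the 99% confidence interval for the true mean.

CI = x̄ ± z*(σ/√n) = 173.7 ± 2.576(7.4/√271) = 173.7 ± 1.16 = (172.54, 174.86)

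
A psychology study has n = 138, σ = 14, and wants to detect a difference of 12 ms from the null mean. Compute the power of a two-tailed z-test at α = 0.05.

SE = σ/√n = 14/√138 = 1.192. Non-centrality λ = d/SE = 12/1.192 = 10.069. Power ≈ Φ(λ - z_{α/2}) = Φ(10.069 - 1.96) = Φ(8.109) = 1.0.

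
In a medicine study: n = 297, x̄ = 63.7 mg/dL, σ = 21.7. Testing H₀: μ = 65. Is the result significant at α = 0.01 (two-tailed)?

z = (63.7 - 65)/(21.7/√297) = -1.032. Since |z| ≤ 2.576, not significant at α = 0.01.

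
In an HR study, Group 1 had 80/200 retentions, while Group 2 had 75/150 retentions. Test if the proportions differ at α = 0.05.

p̂₁ = 0.4, p̂₂ = 0.5, pooled p̂ = 0.443. z = -1.864. Critical: ±1.96. Fail to reject H₀.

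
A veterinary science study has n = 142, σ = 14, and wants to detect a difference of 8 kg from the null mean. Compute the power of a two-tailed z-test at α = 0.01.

SE = σ/√n = 14/√142 = 1.175. Non-centrality λ = d/SE = 8/1.175 = 6.809. Power ≈ Φ(λ - z_{α/2}) = Φ(6.809 - 2.576) = Φ(4.233) = 1.0.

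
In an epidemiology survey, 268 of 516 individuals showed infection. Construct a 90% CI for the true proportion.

p̂ = 0.519. CI = p̂ ± z*√(p̂(1-p̂)/n) = (0.483, 0.556)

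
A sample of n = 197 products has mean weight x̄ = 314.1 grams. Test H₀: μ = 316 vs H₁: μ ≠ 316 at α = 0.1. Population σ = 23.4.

z = (x̄ - μ₀)/(σ/√n) = (314.1 - 316)/(23.4/√197) = -1.14. Critical value: ±1.645. Since |-1.14| ≤ 1.645, Fail to reject H₀.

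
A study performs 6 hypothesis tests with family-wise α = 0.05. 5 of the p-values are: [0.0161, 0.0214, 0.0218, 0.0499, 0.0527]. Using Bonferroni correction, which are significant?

Bonferroni α = 0.05/6 = 0.00833. None of the given p-values are significant.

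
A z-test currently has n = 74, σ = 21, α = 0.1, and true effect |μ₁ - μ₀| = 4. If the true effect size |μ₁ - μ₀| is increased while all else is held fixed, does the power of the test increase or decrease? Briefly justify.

Power increases: a larger true effect increases the non-centrality λ = |μ₁ - μ₀|/(σ/√n).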